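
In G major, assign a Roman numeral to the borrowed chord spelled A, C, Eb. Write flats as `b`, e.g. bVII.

A is scale degree 2 in G major. A–C–Eb is a diminished chord — the form found in G minor, not the diatonic ii (Am). Borrowed into G major it is written ii°.

ii°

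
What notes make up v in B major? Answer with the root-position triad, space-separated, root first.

F# A C#

v is built on scale degree 5, which is F# in both B major and its parallel. Building the minor chord from the parallel minor on F#: F#–A–C#.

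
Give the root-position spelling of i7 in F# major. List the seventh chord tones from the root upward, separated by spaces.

F# A C# E

i7 is built on scale degree 1, which is F# in both F# major and its parallel. Stacking thirds in F# minor on F# gives F#–A–C#–E.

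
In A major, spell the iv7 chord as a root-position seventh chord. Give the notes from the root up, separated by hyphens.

D-F-A-C

iv7 is built on scale degree 4, which is D in both A major and its parallel. Building the minor-seventh chord from the parallel minor on D: D–F–A–C.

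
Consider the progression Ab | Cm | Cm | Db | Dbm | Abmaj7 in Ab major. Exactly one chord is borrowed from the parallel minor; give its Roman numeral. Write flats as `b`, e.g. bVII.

iv

Ab major has the diatonic set Ab, Bbm, Cm, Db, Eb, Fm, Gdim. Of the given chords, Ab, Cm, Db and Abmaj7 are diatonic. But Dbm (Db–Fb–Ab) is foreign: the diatonic IV on degree 4 is Db, whereas Dbm comes from Ab minor. It is labeled iv.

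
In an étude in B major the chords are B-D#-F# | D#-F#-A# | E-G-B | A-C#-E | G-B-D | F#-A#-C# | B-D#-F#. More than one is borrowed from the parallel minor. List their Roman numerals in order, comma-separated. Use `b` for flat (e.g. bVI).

iv, bVII, bVI

The diatonic triads in B major are B, C#m, D#m, E, F#, G#m, A#dim. B–D#–F# = B, D#–F#–A# = D#m and F#–A#–C# = F# all belong to that set. But E–G–B is foreign: the diatonic IV on degree 4 is E, whereas Em comes from B minor. It is labeled iv. But A–C#–E is foreign: the diatonic vii° on degree 7 is A#dim, whereas A comes from B minor. It is labeled bVII. G–B–D is not: scale degree 6 in B major carries G#m (vi). In B minor the chord on that degree is G, so here it functions as bVI, borrowed from the parallel minor.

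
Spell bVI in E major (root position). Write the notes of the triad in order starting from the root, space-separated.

Scale degree 6 in E major is C#. bVI uses the lowered form, C, taken from E minor. In E minor the chord on C is C–E–G.

C E G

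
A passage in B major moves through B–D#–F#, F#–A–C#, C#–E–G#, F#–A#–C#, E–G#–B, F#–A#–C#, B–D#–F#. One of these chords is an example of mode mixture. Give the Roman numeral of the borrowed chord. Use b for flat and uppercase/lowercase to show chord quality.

v

In B major the diatonic chords are B, C#m, D#m, E, F#, G#m, A#dim. B–D#–F# = B, C#–E–G# = C#m, F#–A#–C# = F# and E–G#–B = E are all diatonic. But F#–A–C# is foreign: the diatonic V on degree 5 is F#, whereas F#m comes from B minor. It is labeled v.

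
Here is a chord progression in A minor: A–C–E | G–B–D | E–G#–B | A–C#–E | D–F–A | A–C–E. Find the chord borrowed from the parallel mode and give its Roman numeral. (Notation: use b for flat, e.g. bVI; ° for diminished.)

A minor has the diatonic set Am, Bdim, C, Dm, E, F, G (with V from harmonic minor). A–C–E = Am, G–B–D = G, E–G#–B = E and D–F–A = Dm all belong to that set. A–C#–E is not: scale degree 1 in A minor carries Am (i). In A major the chord on that degree is A, so here it functions as I, borrowed from the parallel major.

I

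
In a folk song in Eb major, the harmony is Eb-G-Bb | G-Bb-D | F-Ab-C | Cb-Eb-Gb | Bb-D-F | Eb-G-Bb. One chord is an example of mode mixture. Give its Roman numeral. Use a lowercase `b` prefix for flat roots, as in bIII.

Eb major has the diatonic set Eb, Fm, Gm, Ab, Bb, Cm, Ddim. Eb–G–Bb = Eb, G–Bb–D = Gm, F–Ab–C = Fm and Bb–D–F = Bb are all diatonic. Cb–Eb–Gb is not: scale degree 6 in Eb major carries Cm (vi). In Eb minor the chord on that degree is Cb, so here it functions as bVI, borrowed from the parallel minor.

bVI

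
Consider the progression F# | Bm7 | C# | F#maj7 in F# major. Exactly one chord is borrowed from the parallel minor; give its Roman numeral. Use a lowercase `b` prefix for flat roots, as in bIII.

The diatonic triads in F# major are F#, G#m, A#m, B, C#, D#m, E#dim. F#, C# and F#maj7 are all diatonic. Bm7 (B–D–F#–A) is not: scale degree 4 in F# major carries B (IV). In F# minor the chord on that degree is Bm7, so here it functions as iv7, borrowed from the parallel minor.

iv7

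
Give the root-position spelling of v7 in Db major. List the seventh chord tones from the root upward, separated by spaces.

Ab Cb Eb Gb

The root, Ab, is scale degree 5 — the same note in Db major and Db minor; only the chord quality changes. In Db minor the chord on Ab is Ab–Cb–Eb–Gb.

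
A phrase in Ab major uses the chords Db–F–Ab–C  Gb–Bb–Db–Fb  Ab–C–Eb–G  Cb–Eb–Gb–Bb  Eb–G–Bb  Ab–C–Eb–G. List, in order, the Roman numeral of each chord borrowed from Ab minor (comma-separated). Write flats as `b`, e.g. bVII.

Ab major has the diatonic set Ab, Bbm, Cm, Db, Eb, Fm, Gdim. Db–F–Ab–C = Dbmaj7, Ab–C–Eb–G = Abmaj7 and Eb–G–Bb = Eb all belong to that set. Gb–Bb–Db–Fb is not: scale degree 7 in Ab major carries Gdim (vii°). In Ab minor the chord on that degree is Gb7, so here it functions as bVII7, borrowed from the parallel minor. But Cb–Eb–Gb–Bb is foreign: the diatonic iii on degree 3 is Cm, whereas Cbmaj7 comes from Ab minor. It is labeled bIIImaj7.

bVII7, bIIImaj7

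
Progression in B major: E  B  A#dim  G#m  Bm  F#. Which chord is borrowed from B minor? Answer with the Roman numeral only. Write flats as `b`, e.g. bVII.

i

B major has the diatonic set B, C#m, D#m, E, F#, G#m, A#dim. Of the given chords, E, B, A#dim, G#m and F# are diatonic. But Bm (B–D–F#) is foreign: the diatonic I on degree 1 is B, whereas Bm comes from B minor. It is labeled i.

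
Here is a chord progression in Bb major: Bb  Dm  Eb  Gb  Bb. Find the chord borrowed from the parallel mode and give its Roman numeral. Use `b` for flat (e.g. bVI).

The diatonic triads in Bb major are Bb, Cm, Dm, Eb, F, Gm, Adim. Bb, Dm and Eb all belong to that set. Gb (Gb–Bb–Db) doesn't fit — on degree 6 Bb major would have Gm (vi). Gb is the degree-6 chord of Bb minor, so it is the borrowed bVI.

bVI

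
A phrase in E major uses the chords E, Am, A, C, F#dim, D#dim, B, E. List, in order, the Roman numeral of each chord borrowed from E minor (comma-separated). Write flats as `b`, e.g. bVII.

In E major the diatonic chords are E, F#m, G#m, A, B, C#m, D#dim. E, A, D#dim and B are all diatonic. Am (A–C–E) is not: scale degree 4 in E major carries A (IV). In E minor the chord on that degree is Am, so here it functions as iv, borrowed from the parallel minor. C (C–E–G) doesn't fit — on degree 6 E major would have C#m (vi). C is the degree-6 chord of E minor, so it is the borrowed bVI. F#dim (F#–A–C) is not: scale degree 2 in E major carries F#m (ii). In E minor the chord on that degree is F#dim, so here it functions as ii°, borrowed from the parallel minor.

iv, bVI, ii°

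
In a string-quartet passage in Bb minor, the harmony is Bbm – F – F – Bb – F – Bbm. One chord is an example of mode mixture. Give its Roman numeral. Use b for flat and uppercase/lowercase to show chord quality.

Bb minor has the diatonic set Bbm, Cdim, Db, Ebm, F, Gb, Ab (with V from harmonic minor). Bbm and F both belong to that set. But Bb (Bb–D–F) is foreign: the diatonic i on degree 1 is Bbm, whereas Bb comes from Bb major. It is labeled I.

I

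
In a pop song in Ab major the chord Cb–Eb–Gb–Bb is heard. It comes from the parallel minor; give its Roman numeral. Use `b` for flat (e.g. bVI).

bIIImaj7

In Ab major scale degree 3 is C; Cb is its lowered form, from Ab minor. Diatonically Ab major has Cm (iii) on that degree; Cb–Eb–Gb–Bb is instead the major-seventh chord native to Ab minor, so it takes the label bIIImaj7.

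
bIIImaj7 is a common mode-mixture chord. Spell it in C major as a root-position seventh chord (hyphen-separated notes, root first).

The root of bIIImaj7 is the lowered 3rd degree: E becomes Eb. Building the major-seventh chord from the parallel minor on Eb: Eb–G–Bb–D.

Eb-G-Bb-D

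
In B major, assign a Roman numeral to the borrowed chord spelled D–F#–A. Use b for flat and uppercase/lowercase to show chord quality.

D is the lowered form of scale degree 3 in B major (the diatonic degree 3 is D#). The diatonic chord on degree 3 would be D#m (iii), but D–F#–A is the major chord from B minor. As a borrowed chord it is labeled bIII.

bIII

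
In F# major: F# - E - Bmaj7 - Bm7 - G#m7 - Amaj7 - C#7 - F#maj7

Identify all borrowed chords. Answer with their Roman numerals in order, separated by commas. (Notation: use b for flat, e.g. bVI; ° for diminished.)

F# major has the diatonic set F#, G#m, A#m, B, C#, D#m, E#dim. F#, Bmaj7, G#m7, C#7 and F#maj7 all belong to that set. E (E–G#–B) doesn't fit — on degree 7 F# major would have E#dim (vii°). E is the degree-7 chord of F# minor, so it is the borrowed bVII. Bm7 (B–D–F#–A) is not: scale degree 4 in F# major carries B (IV). In F# minor the chord on that degree is Bm7, so here it functions as iv7, borrowed from the parallel minor. Amaj7 (A–C#–E–G#) doesn't fit — on degree 3 F# major would have A#m (iii). Amaj7 is the degree-3 chord of F# minor, so it is the borrowed bIIImaj7.

bVII, iv7, bIIImaj7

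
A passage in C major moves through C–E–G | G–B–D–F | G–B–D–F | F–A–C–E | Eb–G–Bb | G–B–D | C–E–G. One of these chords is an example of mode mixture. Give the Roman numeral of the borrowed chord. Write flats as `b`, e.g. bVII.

bIII

The diatonic triads in C major are C, Dm, Em, F, G, Am, Bdim. C–E–G = C, G–B–D–F = G7, F–A–C–E = Fmaj7 and G–B–D = G all belong to that set. Eb–G–Bb is not: scale degree 3 in C major carries Em (iii). In C minor the chord on that degree is Eb, so here it functions as bIII, borrowed from the parallel minor.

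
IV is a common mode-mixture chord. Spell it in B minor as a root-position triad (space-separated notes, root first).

E G# B

IV is built on scale degree 4, which is E in both B minor and its parallel. In B major the chord on E is E–G#–B.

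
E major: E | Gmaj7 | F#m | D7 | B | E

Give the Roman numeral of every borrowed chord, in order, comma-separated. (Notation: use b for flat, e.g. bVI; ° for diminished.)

bIIImaj7, bVII7

E major has the diatonic set E, F#m, G#m, A, B, C#m, D#dim. E, F#m and B all belong to that set. Gmaj7 (G–B–D–F#) is not: scale degree 3 in E major carries G#m (iii). In E minor the chord on that degree is Gmaj7, so here it functions as bIIImaj7, borrowed from the parallel minor. D7 (D–F#–A–C) is not: scale degree 7 in E major carries D#dim (vii°). In E minor the chord on that degree is D7, so here it functions as bVII7, borrowed from the parallel minor.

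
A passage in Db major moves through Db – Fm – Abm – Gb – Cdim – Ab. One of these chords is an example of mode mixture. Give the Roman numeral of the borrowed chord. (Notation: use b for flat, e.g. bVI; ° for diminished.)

v

Db major has the diatonic set Db, Ebm, Fm, Gb, Ab, Bbm, Cdim. Db, Fm, Gb, Cdim and Ab are all diatonic. But Abm (Ab–Cb–Eb) is foreign: the diatonic V on degree 5 is Ab, whereas Abm comes from Db minor. It is labeled v.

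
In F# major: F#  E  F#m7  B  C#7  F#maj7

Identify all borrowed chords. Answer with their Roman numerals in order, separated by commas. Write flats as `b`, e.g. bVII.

bVII, i7

F# major has the diatonic set F#, G#m, A#m, B, C#, D#m, E#dim. F#, B, C#7 and F#maj7 are all diatonic. E (E–G#–B) is not: scale degree 7 in F# major carries E#dim (vii°). In F# minor the chord on that degree is E, so here it functions as bVII, borrowed from the parallel minor. F#m7 (F#–A–C#–E) is not: scale degree 1 in F# major carries F# (I). In F# minor the chord on that degree is F#m7, so here it functions as i7, borrowed from the parallel minor.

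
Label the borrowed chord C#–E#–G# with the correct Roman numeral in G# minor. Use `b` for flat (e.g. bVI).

IV

C# is scale degree 4 in G# minor. Diatonically G# minor has C#m (iv) on that degree; C#–E#–G# is instead the major chord native to G# major, so it takes the label IV.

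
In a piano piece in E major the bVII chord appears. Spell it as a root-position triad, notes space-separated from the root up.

D F# A

Scale degree 7 in E major is D#. bVII uses the lowered form, D, taken from E minor. Building the major chord from the parallel minor on D: D–F#–A.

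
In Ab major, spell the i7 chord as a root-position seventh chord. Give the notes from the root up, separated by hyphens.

Ab-Cb-Eb-Gb

The root, Ab, is scale degree 1 — the same note in Ab major and Ab minor; only the chord quality changes. In Ab minor the chord on Ab is Ab–Cb–Eb–Gb.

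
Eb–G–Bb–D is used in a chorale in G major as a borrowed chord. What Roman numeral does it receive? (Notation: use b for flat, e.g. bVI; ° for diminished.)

Eb is the lowered form of scale degree 6 in G major (the diatonic degree 6 is E). Diatonically G major has Em (vi) on that degree; Eb–G–Bb–D is instead the major-seventh chord native to G minor, so it takes the label bVImaj7.

bVImaj7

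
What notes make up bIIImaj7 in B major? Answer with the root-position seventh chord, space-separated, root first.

D F# A C#

The root of bIIImaj7 is the lowered 3rd degree: D# becomes D. Stacking thirds in B minor on D gives D–F#–A–C#.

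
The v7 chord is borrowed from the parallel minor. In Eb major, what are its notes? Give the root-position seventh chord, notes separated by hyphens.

The root, Bb, is scale degree 5 — the same note in Eb major and Eb minor; only the chord quality changes. Building the minor-seventh chord from the parallel minor on Bb: Bb–Db–F–Ab.

Bb-Db-F-Ab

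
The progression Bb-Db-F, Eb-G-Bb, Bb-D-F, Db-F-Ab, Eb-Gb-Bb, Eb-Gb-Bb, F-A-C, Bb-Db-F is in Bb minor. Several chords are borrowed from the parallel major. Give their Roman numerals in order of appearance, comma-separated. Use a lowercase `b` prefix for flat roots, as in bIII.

IV, I

In Bb minor (with V from harmonic minor) the diatonic chords are Bbm, Cdim, Db, Ebm, F, Gb, Ab. Bb–Db–F = Bbm, Db–F–Ab = Db, Eb–Gb–Bb = Ebm and F–A–C = F are all diatonic. Eb–G–Bb doesn't fit — on degree 4 Bb minor would have Ebm (iv). Eb is the degree-4 chord of Bb major, so it is the borrowed IV. Bb–D–F is not: scale degree 1 in Bb minor carries Bbm (i). In Bb major the chord on that degree is Bb, so here it functions as I, borrowed from the parallel major.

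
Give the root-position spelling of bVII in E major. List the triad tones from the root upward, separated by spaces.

D F# A

bVII is built on the lowered scale degree 7. In E major degree 7 is D#; lowered it becomes D. Stacking thirds in E minor on D gives D–F#–A.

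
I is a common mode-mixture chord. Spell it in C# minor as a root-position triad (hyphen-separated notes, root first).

C#-E#-G#

I is built on scale degree 1, which is C# in both C# minor and its parallel. In C# major the chord on C# is C#–E#–G#.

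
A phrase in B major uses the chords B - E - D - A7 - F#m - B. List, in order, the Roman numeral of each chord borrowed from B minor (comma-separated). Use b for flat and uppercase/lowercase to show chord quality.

bIII, bVII7, v

The diatonic triads in B major are B, C#m, D#m, E, F#, G#m, A#dim. B and E both belong to that set. D (D–F#–A) doesn't fit — on degree 3 B major would have D#m (iii). D is the degree-3 chord of B minor, so it is the borrowed bIII. A7 (A–C#–E–G) is not: scale degree 7 in B major carries A#dim (vii°). In B minor the chord on that degree is A7, so here it functions as bVII7, borrowed from the parallel minor. F#m (F#–A–C#) is not: scale degree 5 in B major carries F# (V). In B minor the chord on that degree is F#m, so here it functions as v, borrowed from the parallel minor.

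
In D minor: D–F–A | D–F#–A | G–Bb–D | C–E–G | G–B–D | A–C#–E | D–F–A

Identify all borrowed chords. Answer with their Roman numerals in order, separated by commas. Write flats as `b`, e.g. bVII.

The diatonic triads in D minor (with V from harmonic minor) are Dm, Edim, F, Gm, A, Bb, C. D–F–A = Dm, G–Bb–D = Gm, C–E–G = C and A–C#–E = A all belong to that set. D–F#–A doesn't fit — on degree 1 D minor would have Dm (i). D is the degree-1 chord of D major, so it is the borrowed I. G–B–D doesn't fit — on degree 4 D minor would have Gm (iv). G is the degree-4 chord of D major, so it is the borrowed IV.

I, IV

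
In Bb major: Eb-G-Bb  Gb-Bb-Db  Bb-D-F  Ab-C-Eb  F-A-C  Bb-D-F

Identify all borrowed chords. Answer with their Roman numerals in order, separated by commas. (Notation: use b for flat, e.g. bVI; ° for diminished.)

Bb major has the diatonic set Bb, Cm, Dm, Eb, F, Gm, Adim. Eb–G–Bb = Eb, Bb–D–F = Bb and F–A–C = F all belong to that set. Gb–Bb–Db is not: scale degree 6 in Bb major carries Gm (vi). In Bb minor the chord on that degree is Gb, so here it functions as bVI, borrowed from the parallel minor. But Ab–C–Eb is foreign: the diatonic vii° on degree 7 is Adim, whereas Ab comes from Bb minor. It is labeled bVII.

bVI, bVII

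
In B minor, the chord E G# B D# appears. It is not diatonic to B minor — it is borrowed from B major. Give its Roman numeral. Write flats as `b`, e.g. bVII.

The root E is the diatonic 4th degree of B minor; the borrowing shows in the chord quality. The diatonic chord on degree 4 would be Em (iv), but E–G#–B–D# is the major-seventh chord from B major. As a borrowed chord it is labeled IVmaj7.

IVmaj7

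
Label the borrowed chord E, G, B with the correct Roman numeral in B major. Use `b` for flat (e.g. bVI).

iv

E is scale degree 4 in B major. The diatonic chord on degree 4 would be E (IV), but E–G–B is the minor chord from B minor. As a borrowed chord it is labeled iv.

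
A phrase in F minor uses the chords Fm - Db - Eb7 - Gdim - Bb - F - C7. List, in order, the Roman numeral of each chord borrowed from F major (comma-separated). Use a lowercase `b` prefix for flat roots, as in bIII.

IV, I

The diatonic triads in F minor (with V from harmonic minor) are Fm, Gdim, Ab, Bbm, C, Db, Eb. Fm, Db, Eb7, Gdim and C7 all belong to that set. Bb (Bb–D–F) doesn't fit — on degree 4 F minor would have Bbm (iv). Bb is the degree-4 chord of F major, so it is the borrowed IV. But F (F–A–C) is foreign: the diatonic i on degree 1 is Fm, whereas F comes from F major. It is labeled I.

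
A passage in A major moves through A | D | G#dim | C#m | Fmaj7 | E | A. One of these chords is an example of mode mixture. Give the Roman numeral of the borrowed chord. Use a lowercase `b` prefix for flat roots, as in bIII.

In A major the diatonic chords are A, Bm, C#m, D, E, F#m, G#dim. A, D, G#dim, C#m and E are all diatonic. Fmaj7 (F–A–C–E) doesn't fit — on degree 6 A major would have F#m (vi). Fmaj7 is the degree-6 chord of A minor, so it is the borrowed bVImaj7.

bVImaj7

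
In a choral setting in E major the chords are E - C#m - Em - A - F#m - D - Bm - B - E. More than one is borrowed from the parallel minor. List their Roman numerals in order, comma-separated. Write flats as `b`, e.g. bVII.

i, bVII, v

In E major the diatonic chords are E, F#m, G#m, A, B, C#m, D#dim. E, C#m, A, F#m and B all belong to that set. Em (E–G–B) doesn't fit — on degree 1 E major would have E (I). Em is the degree-1 chord of E minor, so it is the borrowed i. D (D–F#–A) is not: scale degree 7 in E major carries D#dim (vii°). In E minor the chord on that degree is D, so here it functions as bVII, borrowed from the parallel minor. Bm (B–D–F#) is not: scale degree 5 in E major carries B (V). In E minor the chord on that degree is Bm, so here it functions as v, borrowed from the parallel minor.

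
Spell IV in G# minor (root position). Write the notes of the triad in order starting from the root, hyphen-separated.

The root, C#, is scale degree 4 — the same note in G# minor and G# major; only the chord quality changes. In G# major the chord on C# is C#–E#–G#.

C#-E#-G#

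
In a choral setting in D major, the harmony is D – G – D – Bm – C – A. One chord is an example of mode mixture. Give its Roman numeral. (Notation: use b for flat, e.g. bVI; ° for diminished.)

bVII

In D major the diatonic chords are D, Em, F#m, G, A, Bm, C#dim. D, G, Bm and A are all diatonic. C (C–E–G) doesn't fit — on degree 7 D major would have C#dim (vii°). C is the degree-7 chord of D minor, so it is the borrowed bVII.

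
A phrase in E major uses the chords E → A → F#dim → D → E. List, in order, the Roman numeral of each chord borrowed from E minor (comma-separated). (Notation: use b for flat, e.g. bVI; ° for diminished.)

In E major the diatonic chords are E, F#m, G#m, A, B, C#m, D#dim. E and A are both diatonic. F#dim (F#–A–C) is not: scale degree 2 in E major carries F#m (ii). In E minor the chord on that degree is F#dim, so here it functions as ii°, borrowed from the parallel minor. D (D–F#–A) is not: scale degree 7 in E major carries D#dim (vii°). In E minor the chord on that degree is D, so here it functions as bVII, borrowed from the parallel minor.

ii°, bVII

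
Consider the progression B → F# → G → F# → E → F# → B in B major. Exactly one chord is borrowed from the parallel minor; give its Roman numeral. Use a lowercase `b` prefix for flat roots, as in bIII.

bVI

In B major the diatonic chords are B, C#m, D#m, E, F#, G#m, A#dim. Of the given chords, B, F# and E are diatonic. G (G–B–D) doesn't fit — on degree 6 B major would have G#m (vi). G is the degree-6 chord of B minor, so it is the borrowed bVI.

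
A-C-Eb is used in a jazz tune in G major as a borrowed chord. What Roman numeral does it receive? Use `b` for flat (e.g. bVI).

The root A is the diatonic 2nd degree of G major; the borrowing shows in the chord quality. A–C–Eb is a diminished chord — the form found in G minor, not the diatonic ii (Am). Borrowed into G major it is written ii°.

ii°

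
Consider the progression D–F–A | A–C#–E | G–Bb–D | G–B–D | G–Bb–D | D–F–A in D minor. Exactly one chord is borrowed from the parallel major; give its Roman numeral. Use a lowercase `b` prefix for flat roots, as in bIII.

IV

In D minor (with V from harmonic minor) the diatonic chords are Dm, Edim, F, Gm, A, Bb, C. Of the given chords, D–F–A = Dm, A–C#–E = A and G–Bb–D = Gm are diatonic. G–B–D doesn't fit — on degree 4 D minor would have Gm (iv). G is the degree-4 chord of D major, so it is the borrowed IV.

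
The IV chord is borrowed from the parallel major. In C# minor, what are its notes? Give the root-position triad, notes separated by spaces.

IV is built on scale degree 4, which is F# in both C# minor and its parallel. Stacking thirds in C# major on F# gives F#–A#–C#.

F# A# C#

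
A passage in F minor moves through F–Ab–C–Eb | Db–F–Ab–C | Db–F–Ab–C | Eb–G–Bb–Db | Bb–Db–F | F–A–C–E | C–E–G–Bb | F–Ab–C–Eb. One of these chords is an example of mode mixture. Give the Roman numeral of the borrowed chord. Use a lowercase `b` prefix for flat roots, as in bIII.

Imaj7

The diatonic triads in F minor (with V from harmonic minor) are Fm, Gdim, Ab, Bbm, C, Db, Eb. Of the given chords, F–Ab–C–Eb = Fm7, Db–F–Ab–C = Dbmaj7, Eb–G–Bb–Db = Eb7, Bb–Db–F = Bbm and C–E–G–Bb = C7 are diatonic. F–A–C–E doesn't fit — on degree 1 F minor would have Fm (i). Fmaj7 is the degree-1 chord of F major, so it is the borrowed Imaj7.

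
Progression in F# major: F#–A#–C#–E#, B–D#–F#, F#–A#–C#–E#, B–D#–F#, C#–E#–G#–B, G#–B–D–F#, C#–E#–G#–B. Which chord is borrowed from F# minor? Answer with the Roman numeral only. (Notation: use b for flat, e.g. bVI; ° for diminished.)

iiø7

In F# major the diatonic chords are F#, G#m, A#m, B, C#, D#m, E#dim. Of the given chords, F#–A#–C#–E# = F#maj7, B–D#–F# = B and C#–E#–G#–B = C#7 are diatonic. G#–B–D–F# is not: scale degree 2 in F# major carries G#m (ii). In F# minor the chord on that degree is G#m7b5, so here it functions as iiø7, borrowed from the parallel minor.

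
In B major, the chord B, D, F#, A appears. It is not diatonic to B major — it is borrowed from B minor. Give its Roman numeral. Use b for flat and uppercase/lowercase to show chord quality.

The root B is the diatonic 1st degree of B major; the borrowing shows in the chord quality. Diatonically B major has B (I) on that degree; B–D–F#–A is instead the minor-seventh chord native to B minor, so it takes the label i7.

i7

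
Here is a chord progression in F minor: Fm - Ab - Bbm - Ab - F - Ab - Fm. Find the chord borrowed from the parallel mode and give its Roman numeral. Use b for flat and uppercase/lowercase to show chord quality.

In F minor (with V from harmonic minor) the diatonic chords are Fm, Gdim, Ab, Bbm, C, Db, Eb. Fm, Ab and Bbm are all diatonic. F (F–A–C) is not: scale degree 1 in F minor carries Fm (i). In F major the chord on that degree is F, so here it functions as I, borrowed from the parallel major.

I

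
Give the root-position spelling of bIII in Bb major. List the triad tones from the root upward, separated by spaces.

Db F Ab

bIII is built on the lowered scale degree 3. In Bb major degree 3 is D; lowered it becomes Db. Stacking thirds in Bb minor on Db gives Db–F–Ab.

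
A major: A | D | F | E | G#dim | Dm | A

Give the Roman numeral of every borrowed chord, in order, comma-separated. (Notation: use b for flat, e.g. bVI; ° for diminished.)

bVI, iv

In A major the diatonic chords are A, Bm, C#m, D, E, F#m, G#dim. A, D, E and G#dim are all diatonic. F (F–A–C) doesn't fit — on degree 6 A major would have F#m (vi). F is the degree-6 chord of A minor, so it is the borrowed bVI. But Dm (D–F–A) is foreign: the diatonic IV on degree 4 is D, whereas Dm comes from A minor. It is labeled iv.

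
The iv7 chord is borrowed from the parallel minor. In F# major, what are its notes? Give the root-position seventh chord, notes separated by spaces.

B D F# A

iv7 is built on scale degree 4, which is B in both F# major and its parallel. In F# minor the chord on B is B–D–F#–A.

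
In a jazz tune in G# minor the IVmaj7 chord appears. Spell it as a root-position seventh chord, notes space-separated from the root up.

C# E# G# B#

The root, C#, is scale degree 4 — the same note in G# minor and G# major; only the chord quality changes. Stacking thirds in G# major on C# gives C#–E#–G#–B#.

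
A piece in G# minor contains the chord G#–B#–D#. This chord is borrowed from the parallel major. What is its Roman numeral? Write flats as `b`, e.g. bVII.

G# is scale degree 1 in G# minor. Diatonically G# minor has G#m (i) on that degree; G#–B#–D# is instead the major chord native to G# major, so it takes the label I.

I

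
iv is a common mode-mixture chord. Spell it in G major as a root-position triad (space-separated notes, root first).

C Eb G

iv is built on scale degree 4, which is C in both G major and its parallel. Building the minor chord from the parallel minor on C: C–Eb–G.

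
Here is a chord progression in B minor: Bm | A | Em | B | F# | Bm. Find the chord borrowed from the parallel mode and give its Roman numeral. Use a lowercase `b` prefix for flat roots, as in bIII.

I

In B minor (with V from harmonic minor) the diatonic chords are Bm, C#dim, D, Em, F#, G, A. Of the given chords, Bm, A, Em and F# are diatonic. B (B–D#–F#) is not: scale degree 1 in B minor carries Bm (i). In B major the chord on that degree is B, so here it functions as I, borrowed from the parallel major.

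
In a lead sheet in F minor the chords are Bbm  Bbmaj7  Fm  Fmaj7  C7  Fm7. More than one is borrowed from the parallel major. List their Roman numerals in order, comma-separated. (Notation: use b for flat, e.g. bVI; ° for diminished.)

IVmaj7, Imaj7

F minor has the diatonic set Fm, Gdim, Ab, Bbm, C, Db, Eb (with V from harmonic minor). Of the given chords, Bbm, Fm, C7 and Fm7 are diatonic. Bbmaj7 (Bb–D–F–A) doesn't fit — on degree 4 F minor would have Bbm (iv). Bbmaj7 is the degree-4 chord of F major, so it is the borrowed IVmaj7. Fmaj7 (F–A–C–E) is not: scale degree 1 in F minor carries Fm (i). In F major the chord on that degree is Fmaj7, so here it functions as Imaj7, borrowed from the parallel major.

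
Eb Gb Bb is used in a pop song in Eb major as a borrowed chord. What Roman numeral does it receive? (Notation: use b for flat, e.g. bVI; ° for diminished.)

i

Eb is scale degree 1 in Eb major. Eb–Gb–Bb is a minor chord — the form found in Eb minor, not the diatonic I (Eb). Borrowed into Eb major it is written i.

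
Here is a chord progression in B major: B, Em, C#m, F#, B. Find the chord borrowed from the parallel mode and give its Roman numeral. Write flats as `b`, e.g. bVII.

iv

In B major the diatonic chords are B, C#m, D#m, E, F#, G#m, A#dim. B, C#m and F# all belong to that set. But Em (E–G–B) is foreign: the diatonic IV on degree 4 is E, whereas Em comes from B minor. It is labeled iv.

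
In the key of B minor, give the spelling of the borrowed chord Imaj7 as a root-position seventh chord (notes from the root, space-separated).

The root, B, is scale degree 1 — the same note in B minor and B major; only the chord quality changes. Stacking thirds in B major on B gives B–D#–F#–A#.

B D# F# A#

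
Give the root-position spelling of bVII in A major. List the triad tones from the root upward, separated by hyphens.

G-B-D

bVII is built on the lowered scale degree 7. In A major degree 7 is G#; lowered it becomes G. Building the major chord from the parallel minor on G: G–B–D.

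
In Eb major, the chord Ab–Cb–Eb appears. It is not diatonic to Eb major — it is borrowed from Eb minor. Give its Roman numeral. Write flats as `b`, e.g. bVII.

iv

The root Ab is the diatonic 4th degree of Eb major; the borrowing shows in the chord quality. Ab–Cb–Eb is a minor chord — the form found in Eb minor, not the diatonic IV (Ab). Borrowed into Eb major it is written iv.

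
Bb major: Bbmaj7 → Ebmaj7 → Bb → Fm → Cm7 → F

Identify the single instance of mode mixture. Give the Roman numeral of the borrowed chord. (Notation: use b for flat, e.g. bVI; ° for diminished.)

The diatonic triads in Bb major are Bb, Cm, Dm, Eb, F, Gm, Adim. Of the given chords, Bbmaj7, Ebmaj7, Bb, Cm7 and F are diatonic. But Fm (F–Ab–C) is foreign: the diatonic V on degree 5 is F, whereas Fm comes from Bb minor. It is labeled v.

v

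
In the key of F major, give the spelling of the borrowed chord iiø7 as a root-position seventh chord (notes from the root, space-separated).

The root, G, is scale degree 2 — the same note in F major and F minor; only the chord quality changes. Building the half-diminished-seventh chord from the parallel minor on G: G–Bb–Db–F.

G Bb Db F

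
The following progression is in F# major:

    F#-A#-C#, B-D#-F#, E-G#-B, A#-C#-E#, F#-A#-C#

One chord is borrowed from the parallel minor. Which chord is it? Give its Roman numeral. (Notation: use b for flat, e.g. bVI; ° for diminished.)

bVII

The diatonic triads in F# major are F#, G#m, A#m, B, C#, D#m, E#dim. Of the given chords, F#–A#–C# = F#, B–D#–F# = B and A#–C#–E# = A#m are diatonic. But E–G#–B is foreign: the diatonic vii° on degree 7 is E#dim, whereas E comes from F# minor. It is labeled bVII.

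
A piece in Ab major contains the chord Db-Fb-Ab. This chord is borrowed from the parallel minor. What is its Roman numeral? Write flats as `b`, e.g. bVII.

Db is scale degree 4 in Ab major. Diatonically Ab major has Db (IV) on that degree; Db–Fb–Ab is instead the minor chord native to Ab minor, so it takes the label iv.

iv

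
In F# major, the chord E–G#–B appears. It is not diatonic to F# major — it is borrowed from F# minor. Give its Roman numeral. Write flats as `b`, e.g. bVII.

The root E is the lowered 7th scale degree — diatonically F# major has E# there. The diatonic chord on degree 7 would be E#dim (vii°), but E–G#–B is the major chord from F# minor. As a borrowed chord it is labeled bVII.

bVII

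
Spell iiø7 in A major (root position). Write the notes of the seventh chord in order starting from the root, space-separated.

The root, B, is scale degree 2 — the same note in A major and A minor; only the chord quality changes. In A minor the chord on B is B–D–F–A.

B D F A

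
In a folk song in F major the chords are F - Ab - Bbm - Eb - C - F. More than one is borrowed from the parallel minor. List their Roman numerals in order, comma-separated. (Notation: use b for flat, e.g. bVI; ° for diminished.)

bIII, iv, bVII

F major has the diatonic set F, Gm, Am, Bb, C, Dm, Edim. Of the given chords, F and C are diatonic. Ab (Ab–C–Eb) is not: scale degree 3 in F major carries Am (iii). In F minor the chord on that degree is Ab, so here it functions as bIII, borrowed from the parallel minor. Bbm (Bb–Db–F) doesn't fit — on degree 4 F major would have Bb (IV). Bbm is the degree-4 chord of F minor, so it is the borrowed iv. Eb (Eb–G–Bb) doesn't fit — on degree 7 F major would have Edim (vii°). Eb is the degree-7 chord of F minor, so it is the borrowed bVII.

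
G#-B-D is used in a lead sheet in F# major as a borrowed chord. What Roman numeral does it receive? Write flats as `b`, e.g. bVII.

ii°

G# is scale degree 2 in F# major. Diatonically F# major has G#m (ii) on that degree; G#–B–D is instead the diminished chord native to F# minor, so it takes the label ii°.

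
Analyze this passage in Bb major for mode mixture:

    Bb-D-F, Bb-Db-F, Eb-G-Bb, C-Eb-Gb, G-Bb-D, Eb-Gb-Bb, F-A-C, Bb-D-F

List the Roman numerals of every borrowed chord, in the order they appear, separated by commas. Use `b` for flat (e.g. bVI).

i, ii°, iv

In Bb major the diatonic chords are Bb, Cm, Dm, Eb, F, Gm, Adim. Bb–D–F = Bb, Eb–G–Bb = Eb, G–Bb–D = Gm and F–A–C = F are all diatonic. Bb–Db–F doesn't fit — on degree 1 Bb major would have Bb (I). Bbm is the degree-1 chord of Bb minor, so it is the borrowed i. C–Eb–Gb doesn't fit — on degree 2 Bb major would have Cm (ii). Cdim is the degree-2 chord of Bb minor, so it is the borrowed ii°. But Eb–Gb–Bb is foreign: the diatonic IV on degree 4 is Eb, whereas Ebm comes from Bb minor. It is labeled iv.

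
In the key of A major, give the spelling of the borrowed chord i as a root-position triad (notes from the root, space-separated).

A C E

i is built on scale degree 1, which is A in both A major and its parallel. In A minor the chord on A is A–C–E.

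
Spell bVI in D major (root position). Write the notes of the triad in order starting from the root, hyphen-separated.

Bb-D-F

The root of bVI is the lowered 6th degree: B becomes Bb. In D minor the chord on Bb is Bb–D–F.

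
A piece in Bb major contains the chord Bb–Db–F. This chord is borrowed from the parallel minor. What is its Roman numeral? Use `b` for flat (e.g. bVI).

i

The root Bb is the diatonic 1st degree of Bb major; the borrowing shows in the chord quality. The diatonic chord on degree 1 would be Bb (I), but Bb–Db–F is the minor chord from Bb minor. As a borrowed chord it is labeled i.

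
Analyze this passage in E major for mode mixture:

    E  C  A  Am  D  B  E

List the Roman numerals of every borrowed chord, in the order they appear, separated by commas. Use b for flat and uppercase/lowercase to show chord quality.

bVI, iv, bVII

In E major the diatonic chords are E, F#m, G#m, A, B, C#m, D#dim. Of the given chords, E, A and B are diatonic. But C (C–E–G) is foreign: the diatonic vi on degree 6 is C#m, whereas C comes from E minor. It is labeled bVI. Am (A–C–E) doesn't fit — on degree 4 E major would have A (IV). Am is the degree-4 chord of E minor, so it is the borrowed iv. D (D–F#–A) doesn't fit — on degree 7 E major would have D#dim (vii°). D is the degree-7 chord of E minor, so it is the borrowed bVII.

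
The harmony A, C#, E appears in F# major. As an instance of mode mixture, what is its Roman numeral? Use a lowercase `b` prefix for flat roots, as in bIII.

A is the lowered form of scale degree 3 in F# major (the diatonic degree 3 is A#). Diatonically F# major has A#m (iii) on that degree; A–C#–E is instead the major chord native to F# minor, so it takes the label bIII.

bIII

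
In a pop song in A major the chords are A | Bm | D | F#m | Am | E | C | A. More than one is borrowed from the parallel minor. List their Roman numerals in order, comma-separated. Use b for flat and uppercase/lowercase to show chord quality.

In A major the diatonic chords are A, Bm, C#m, D, E, F#m, G#dim. A, Bm, D, F#m and E are all diatonic. Am (A–C–E) is not: scale degree 1 in A major carries A (I). In A minor the chord on that degree is Am, so here it functions as i, borrowed from the parallel minor. C (C–E–G) is not: scale degree 3 in A major carries C#m (iii). In A minor the chord on that degree is C, so here it functions as bIII, borrowed from the parallel minor.

i, bIII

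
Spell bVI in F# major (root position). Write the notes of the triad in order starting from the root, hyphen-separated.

bVI is built on the lowered scale degree 6. In F# major degree 6 is D#; lowered it becomes D. In F# minor the chord on D is D–F#–A.

D-F#-A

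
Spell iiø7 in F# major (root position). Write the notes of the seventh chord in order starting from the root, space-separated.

The root, G#, is scale degree 2 — the same note in F# major and F# minor; only the chord quality changes. Stacking thirds in F# minor on G# gives G#–B–D–F#.

G# B D F#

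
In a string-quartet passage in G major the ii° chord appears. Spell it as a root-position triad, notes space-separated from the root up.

The root, A, is scale degree 2 — the same note in G major and G minor; only the chord quality changes. Stacking thirds in G minor on A gives A–C–Eb.

A C Eb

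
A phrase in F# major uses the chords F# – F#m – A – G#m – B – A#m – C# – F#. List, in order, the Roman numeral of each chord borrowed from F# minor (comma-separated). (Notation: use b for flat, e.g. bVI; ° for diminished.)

The diatonic triads in F# major are F#, G#m, A#m, B, C#, D#m, E#dim. F#, G#m, B, A#m and C# are all diatonic. F#m (F#–A–C#) doesn't fit — on degree 1 F# major would have F# (I). F#m is the degree-1 chord of F# minor, so it is the borrowed i. A (A–C#–E) doesn't fit — on degree 3 F# major would have A#m (iii). A is the degree-3 chord of F# minor, so it is the borrowed bIII.

i, bIII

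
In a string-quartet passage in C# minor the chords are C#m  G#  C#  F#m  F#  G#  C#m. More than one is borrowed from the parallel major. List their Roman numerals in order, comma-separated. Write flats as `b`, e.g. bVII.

I, IV

In C# minor (with V from harmonic minor) the diatonic chords are C#m, D#dim, E, F#m, G#, A, B. Of the given chords, C#m, G# and F#m are diatonic. But C# (C#–E#–G#) is foreign: the diatonic i on degree 1 is C#m, whereas C# comes from C# major. It is labeled I. F# (F#–A#–C#) is not: scale degree 4 in C# minor carries F#m (iv). In C# major the chord on that degree is F#, so here it functions as IV, borrowed from the parallel major.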